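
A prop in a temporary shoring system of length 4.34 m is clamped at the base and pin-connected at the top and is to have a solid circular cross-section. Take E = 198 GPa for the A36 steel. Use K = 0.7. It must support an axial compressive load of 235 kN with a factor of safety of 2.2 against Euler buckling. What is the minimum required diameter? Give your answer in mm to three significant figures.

d ≈ 84.0 mm

Required P_cr = n·P = 2.2 × 235 = 517.0 kN
L_e = K·L = 0.7 × 4.34 = 3.038 m
Required I = P_cr·L_e²/(π²E) = 5.170×10^5 × 3.038² / (π² × 1.98×10^11) = 2.442×10^-6 m⁴
I_req = 2.442×10^6 mm⁴
Solid circle: I = πd⁴/64  ⇒  d = (64I/π)^(1/4) = (64×2.442×10^6/π)^(1/4) = 84.0 mm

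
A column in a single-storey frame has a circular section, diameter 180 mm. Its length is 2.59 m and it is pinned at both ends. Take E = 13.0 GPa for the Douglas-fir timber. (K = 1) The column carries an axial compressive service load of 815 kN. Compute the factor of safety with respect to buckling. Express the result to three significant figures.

n ≈ 1.21

I = πd⁴/64 = π×180⁴/64 = 5.153×10^7 mm⁴
I = 5.153×10^7 mm⁴ = 5.153×10^-5 m⁴
Effective length L_e = K·L = 1 × 2.59 = 2.590 m
P_cr = π²EI / L_e² = π² × 13.0×10⁹ × 5.153×10^-5 / 2.590² = 9.856×10^5 N
Factor of safety n = P_cr / P = 985.61 / 815 = 1.21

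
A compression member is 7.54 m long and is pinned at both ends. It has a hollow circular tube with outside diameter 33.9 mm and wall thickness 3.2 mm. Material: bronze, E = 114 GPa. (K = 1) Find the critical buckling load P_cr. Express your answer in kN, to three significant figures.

Inner diameter d_i = 33.9 − 2×3.2 = 27.50 mm
I = π(d_o⁴ − d_i⁴)/64 = π(33.9⁴ − 27.50⁴)/64 = 3.676×10^4 mm⁴
I = 3.676×10^4 mm⁴ = 3.676×10^-8 m⁴
Effective length L_e = K·L = 1 × 7.54 = 7.540 m
P_cr = π²EI / L_e² = π² × 114×10⁹ × 3.676×10^-8 / 7.540² = 727.4 N

P_cr ≈ 0.727 kN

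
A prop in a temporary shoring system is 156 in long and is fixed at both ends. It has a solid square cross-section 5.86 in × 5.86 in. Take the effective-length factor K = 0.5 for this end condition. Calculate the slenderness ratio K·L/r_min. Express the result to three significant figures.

λ ≈ 46.1

For a square r = a/√12 = 5.86/√12 = 1.692 in
L_e = K·L = 0.5 × 156 = 78.00 in
λ = L_e / r_min = 78.000 / 1.692 = 46.1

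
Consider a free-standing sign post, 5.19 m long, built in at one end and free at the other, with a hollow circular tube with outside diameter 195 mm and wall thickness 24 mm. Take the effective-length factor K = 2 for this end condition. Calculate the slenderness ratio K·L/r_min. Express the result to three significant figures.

λ ≈ 170

Inner diameter d_i = 195 − 2×24 = 147.0 mm
I = π(d_o⁴ − d_i⁴)/64 = π(195⁴ − 147.0⁴)/64 = 4.805×10^7 mm⁴
A = 1.289×10^4 mm²;  r_min = √(I/A) = √(4.805×10^7/1.289×10^4) = 61.05 mm
L_e = K·L = 2 × 5.19 m = 10.38 m = 10380 mm
λ = L_e / r_min = 10380 / 61.05 = 170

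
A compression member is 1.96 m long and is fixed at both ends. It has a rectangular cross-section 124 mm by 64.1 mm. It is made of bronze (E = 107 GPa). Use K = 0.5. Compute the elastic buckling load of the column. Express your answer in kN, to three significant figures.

Buckling occurs about the weak axis: I_min = h·b³/12 with b = 64.1 mm (the shorter side).
I_min = 124×64.1³/12 = 2.722×10^6 mm⁴
I = 2.722×10^6 mm⁴ = 2.722×10^-6 m⁴
Effective length L_e = K·L = 0.5 × 1.96 = 0.9800 m
P_cr = π²EI / L_e² = π² × 107×10⁹ × 2.722×10^-6 / 0.9800² = 2.993×10^6 N

P_cr ≈ 2990 kN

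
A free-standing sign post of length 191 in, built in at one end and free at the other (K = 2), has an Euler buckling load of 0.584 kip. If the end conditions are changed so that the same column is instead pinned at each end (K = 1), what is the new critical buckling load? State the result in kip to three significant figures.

P_cr ≈ 2.34 kip

P_cr ∝ 1/K², so P_cr,new = P_cr,old × (K_old/K_new)² = 0.584 × (2/1)²
= 0.584 × 4.000 = 2.34 kip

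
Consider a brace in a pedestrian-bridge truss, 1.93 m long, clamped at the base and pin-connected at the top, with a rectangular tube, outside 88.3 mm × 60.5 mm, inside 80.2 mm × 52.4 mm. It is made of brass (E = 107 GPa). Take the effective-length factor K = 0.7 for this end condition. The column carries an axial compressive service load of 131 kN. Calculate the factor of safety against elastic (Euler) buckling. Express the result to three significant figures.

n ≈ 2.95

Weak-axis I_min = (h_o·b_o³ − h_i·b_i³)/12 with b_o = 60.5, b_i = 52.40 mm (shorter outer/inner sides).
I_min = (88.3×60.5³ − 80.20×52.40³)/12 = 6.679×10^5 mm⁴
I = 6.679×10^5 mm⁴ = 6.679×10^-7 m⁴
Effective length L_e = K·L = 0.7 × 1.93 = 1.351 m
P_cr = π²EI / L_e² = π² × 107×10⁹ × 6.679×10^-7 / 1.351² = 3.864×10^5 N
Factor of safety n = P_cr / P = 386.43 / 131 = 2.95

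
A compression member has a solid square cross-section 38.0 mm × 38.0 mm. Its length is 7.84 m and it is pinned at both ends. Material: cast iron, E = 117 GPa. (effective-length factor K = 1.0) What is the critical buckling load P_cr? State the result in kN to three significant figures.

I = a⁴/12 = 38.0⁴/12 = 1.738×10^5 mm⁴
I = 1.738×10^5 mm⁴ = 1.738×10^-7 m⁴
Effective length L_e = K·L = 1 × 7.84 = 7.840 m
P_cr = π²EI / L_e² = π² × 117×10⁹ × 1.738×10^-7 / 7.840² = 3.264×10^3 N

P_cr ≈ 3.26 kN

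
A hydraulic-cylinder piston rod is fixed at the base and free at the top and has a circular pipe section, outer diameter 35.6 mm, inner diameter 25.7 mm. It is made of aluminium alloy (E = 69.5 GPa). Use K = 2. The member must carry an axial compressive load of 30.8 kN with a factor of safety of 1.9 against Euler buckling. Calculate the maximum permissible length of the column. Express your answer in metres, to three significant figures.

d_o = 35.6 mm, d_i = 25.7 mm
I = π(d_o⁴ − d_i⁴)/64 = π(35.6⁴ − 25.70⁴)/64 = 5.743×10^4 mm⁴
I = 5.743×10^-8 m⁴
Required critical load P_cr = n·P = 1.9 × 30.8 = 58.52 kN = 5.852×10^4 N
From P_cr = π²EI/(K·L)²:  L = (1/K)·√(π²EI/P_cr) = (1/2)·√(π²×6.95×10^10×5.743×10^-8/5.852×10^4)
L = 0.410 m

L_max ≈ 0.410 m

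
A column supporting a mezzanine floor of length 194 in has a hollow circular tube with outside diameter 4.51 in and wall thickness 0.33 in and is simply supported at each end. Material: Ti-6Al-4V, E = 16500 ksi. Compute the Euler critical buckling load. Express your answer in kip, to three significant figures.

P_cr ≈ 41.2 kip

Inner diameter d_i = 4.51 − 2×0.33 = 3.850 in
I = π(d_o⁴ − d_i⁴)/64 = π(4.51⁴ − 3.850⁴)/64 = 9.524 in⁴
Effective length L_e = K·L = 1 × 194 = 194.0 in
P_cr = π²EI / L_e² = π² × 16500×10³ × 9.524 / 194.0² = 4.121×10^4 lb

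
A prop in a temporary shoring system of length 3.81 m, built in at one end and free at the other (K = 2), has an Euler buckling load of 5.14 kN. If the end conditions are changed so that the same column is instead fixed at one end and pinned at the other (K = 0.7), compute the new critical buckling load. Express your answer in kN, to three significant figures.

P_cr ≈ 42.0 kN

P_cr ∝ 1/K², so P_cr,new = P_cr,old × (K_old/K_new)² = 5.14 × (2/0.7)²
= 5.14 × 8.163 = 42.0 kN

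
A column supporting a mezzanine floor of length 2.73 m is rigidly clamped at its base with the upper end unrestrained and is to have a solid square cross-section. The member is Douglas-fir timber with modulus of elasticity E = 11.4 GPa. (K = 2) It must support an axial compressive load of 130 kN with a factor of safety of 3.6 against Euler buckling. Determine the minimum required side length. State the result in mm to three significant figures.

a ≈ 196 mm

Required P_cr = n·P = 3.6 × 130 = 468.0 kN
L_e = K·L = 2 × 2.73 = 5.460 m
Required I = P_cr·L_e²/(π²E) = 4.680×10^5 × 5.460² / (π² × 1.14×10^10) = 1.240×10^-4 m⁴
I_req = 1.240×10^8 mm⁴
Solid square: I = a⁴/12  ⇒  a = (12I)^(1/4) = (12×1.240×10^8)^(1/4) = 196 mm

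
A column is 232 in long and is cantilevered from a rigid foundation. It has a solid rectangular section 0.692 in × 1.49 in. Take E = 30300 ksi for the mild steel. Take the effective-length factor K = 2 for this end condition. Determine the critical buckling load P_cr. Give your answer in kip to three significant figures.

Buckling occurs about the weak axis: I_min = h·b³/12 with b = 0.692 in (the shorter side).
I_min = 1.49×0.692³/12 = 4.115×10^-2 in⁴
Effective length L_e = K·L = 2 × 232 = 464.0 in
P_cr = π²EI / L_e² = π² × 30300×10³ × 4.115×10^-2 / 464.0² = 57.15 lb

P_cr ≈ 0.0572 kip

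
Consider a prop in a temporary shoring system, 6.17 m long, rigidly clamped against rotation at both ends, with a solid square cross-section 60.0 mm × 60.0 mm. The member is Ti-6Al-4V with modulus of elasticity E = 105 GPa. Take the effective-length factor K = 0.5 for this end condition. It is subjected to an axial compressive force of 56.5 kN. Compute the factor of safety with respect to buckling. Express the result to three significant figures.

I = a⁴/12 = 60.0⁴/12 = 1.080×10^6 mm⁴
I = 1.080×10^6 mm⁴ = 1.080×10^-6 m⁴
Effective length L_e = K·L = 0.5 × 6.17 = 3.085 m
P_cr = π²EI / L_e² = π² × 105×10⁹ × 1.080×10^-6 / 3.085² = 1.176×10^5 N
Factor of safety n = P_cr / P = 117.60 / 56.5 = 2.08

n ≈ 2.08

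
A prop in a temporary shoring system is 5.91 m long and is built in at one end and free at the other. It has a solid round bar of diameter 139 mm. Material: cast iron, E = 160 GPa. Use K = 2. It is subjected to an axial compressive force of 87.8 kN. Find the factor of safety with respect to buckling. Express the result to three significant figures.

n ≈ 2.36

I = πd⁴/64 = π×139⁴/64 = 1.832×10^7 mm⁴
I = 1.832×10^7 mm⁴ = 1.832×10^-5 m⁴
Effective length L_e = K·L = 2 × 5.91 = 11.82 m
P_cr = π²EI / L_e² = π² × 160×10⁹ × 1.832×10^-5 / 11.82² = 2.071×10^5 N
Factor of safety n = P_cr / P = 207.12 / 87.8 = 2.36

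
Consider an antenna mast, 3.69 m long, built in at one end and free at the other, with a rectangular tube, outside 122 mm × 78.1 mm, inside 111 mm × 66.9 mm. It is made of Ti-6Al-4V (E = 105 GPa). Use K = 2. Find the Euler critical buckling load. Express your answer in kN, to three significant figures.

P_cr ≈ 39.5 kN

Weak-axis I_min = (h_o·b_o³ − h_i·b_i³)/12 with b_o = 78.1, b_i = 66.90 mm (shorter outer/inner sides).
I_min = (122×78.1³ − 111.0×66.90³)/12 = 2.074×10^6 mm⁴
I = 2.074×10^6 mm⁴ = 2.074×10^-6 m⁴
Effective length L_e = K·L = 2 × 3.69 = 7.380 m
P_cr = π²EI / L_e² = π² × 105×10⁹ × 2.074×10^-6 / 7.380² = 3.945×10^4 N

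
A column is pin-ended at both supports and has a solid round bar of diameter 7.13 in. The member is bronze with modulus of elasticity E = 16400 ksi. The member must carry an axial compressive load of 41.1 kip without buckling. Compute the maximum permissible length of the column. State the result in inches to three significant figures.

L_max ≈ 707 in

I = πd⁴/64 = π×7.13⁴/64 = 126.9 in⁴
At the buckling limit P_cr = P = 4.110×10^4 lb
From P_cr = π²EI/(K·L)²:  L = (1/K)·√(π²EI/P_cr) = (1/1)·√(π²×1.64×10^7×126.9/4.110×10^4)
L = 707 in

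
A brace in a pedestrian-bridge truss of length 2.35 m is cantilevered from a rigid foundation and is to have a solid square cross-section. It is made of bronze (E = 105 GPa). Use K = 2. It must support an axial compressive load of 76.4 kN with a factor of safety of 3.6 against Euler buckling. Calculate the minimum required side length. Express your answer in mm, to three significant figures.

a ≈ 91.6 mm

Required P_cr = n·P = 3.6 × 76.4 = 275.0 kN
L_e = K·L = 2 × 2.35 = 4.700 m
Required I = P_cr·L_e²/(π²E) = 2.750×10^5 × 4.700² / (π² × 1.05×10^11) = 5.863×10^-6 m⁴
I_req = 5.863×10^6 mm⁴
Solid square: I = a⁴/12  ⇒  a = (12I)^(1/4) = (12×5.863×10^6)^(1/4) = 91.6 mm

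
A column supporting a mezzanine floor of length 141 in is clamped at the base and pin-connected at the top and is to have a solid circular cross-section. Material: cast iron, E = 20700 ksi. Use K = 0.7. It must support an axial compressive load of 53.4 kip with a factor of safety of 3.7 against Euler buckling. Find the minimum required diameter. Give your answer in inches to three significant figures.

Required P_cr = n·P = 3.7 × 53.4 = 197.6 kip
L_e = K·L = 0.7 × 141 = 98.70 in
Required I = P_cr·L_e²/(π²E) = 1.976×10^5 × 98.70² / (π² × 2.07×10^7) = 9.421 in⁴
Solid circle: I = πd⁴/64  ⇒  d = (64I/π)^(1/4) = (64×9.421/π)^(1/4) = 3.72 in

d ≈ 3.72 in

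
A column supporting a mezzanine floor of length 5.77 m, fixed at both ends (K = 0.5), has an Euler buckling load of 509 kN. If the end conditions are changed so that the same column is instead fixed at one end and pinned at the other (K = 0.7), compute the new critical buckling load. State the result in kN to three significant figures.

P_cr ≈ 260 kN

P_cr ∝ 1/K², so P_cr,new = P_cr,old × (K_old/K_new)² = 509 × (0.5/0.7)²
= 509 × 0.5102 = 260 kN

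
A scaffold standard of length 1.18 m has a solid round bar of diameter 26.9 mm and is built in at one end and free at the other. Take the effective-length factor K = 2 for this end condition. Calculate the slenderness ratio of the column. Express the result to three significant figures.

λ ≈ 351

For a solid circle r = d/4 = 26.9/4 = 6.725 mm
L_e = K·L = 2 × 1.18 m = 2.360 m = 2360.0 mm
λ = L_e / r_min = 2360.0 / 6.725 = 351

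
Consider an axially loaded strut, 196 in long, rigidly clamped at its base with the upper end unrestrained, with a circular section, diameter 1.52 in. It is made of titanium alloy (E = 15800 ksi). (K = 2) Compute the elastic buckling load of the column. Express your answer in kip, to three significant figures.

I = πd⁴/64 = π×1.52⁴/64 = 0.2620 in⁴
Effective length L_e = K·L = 2 × 196 = 392.0 in
P_cr = π²EI / L_e² = π² × 15800×10³ × 0.2620 / 392.0² = 265.9 lb

P_cr ≈ 0.266 kip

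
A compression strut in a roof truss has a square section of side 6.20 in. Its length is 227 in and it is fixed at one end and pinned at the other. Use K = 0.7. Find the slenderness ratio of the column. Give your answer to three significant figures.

λ ≈ 88.8

I = a⁴/12 = 6.20⁴/12 = 123.1 in⁴
A = 38.44 in²;  r_min = √(I/A) = √(123.1/38.44) = 1.790 in
L_e = K·L = 0.7 × 227 = 158.9 in
λ = L_e / r_min = 158.90 / 1.790 = 88.8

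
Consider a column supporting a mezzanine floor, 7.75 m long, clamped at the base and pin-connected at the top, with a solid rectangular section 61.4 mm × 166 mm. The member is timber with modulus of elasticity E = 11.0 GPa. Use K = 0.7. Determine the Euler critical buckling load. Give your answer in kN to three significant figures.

P_cr ≈ 11.8 kN

Buckling occurs about the weak axis: I_min = h·b³/12 with b = 61.4 mm (the shorter side).
I_min = 166×61.4³/12 = 3.202×10^6 mm⁴
I = 3.202×10^6 mm⁴ = 3.202×10^-6 m⁴
Effective length L_e = K·L = 0.7 × 7.75 = 5.425 m
P_cr = π²EI / L_e² = π² × 11.0×10⁹ × 3.202×10^-6 / 5.425² = 1.181×10^4 N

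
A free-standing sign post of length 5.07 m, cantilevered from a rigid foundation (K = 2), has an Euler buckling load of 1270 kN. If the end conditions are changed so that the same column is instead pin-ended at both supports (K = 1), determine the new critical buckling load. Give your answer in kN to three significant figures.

P_cr ≈ 5080 kN

P_cr ∝ 1/K², so P_cr,new = P_cr,old × (K_old/K_new)² = 1270 × (2/1)²
= 1270 × 4.000 = 5080 kN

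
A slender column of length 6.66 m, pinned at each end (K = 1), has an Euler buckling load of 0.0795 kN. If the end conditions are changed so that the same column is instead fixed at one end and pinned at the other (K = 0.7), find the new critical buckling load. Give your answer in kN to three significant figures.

P_cr ≈ 0.162 kN

P_cr ∝ 1/K², so P_cr,new = P_cr,old × (K_old/K_new)² = 0.0795 × (1/0.7)²
= 0.0795 × 2.041 = 0.162 kN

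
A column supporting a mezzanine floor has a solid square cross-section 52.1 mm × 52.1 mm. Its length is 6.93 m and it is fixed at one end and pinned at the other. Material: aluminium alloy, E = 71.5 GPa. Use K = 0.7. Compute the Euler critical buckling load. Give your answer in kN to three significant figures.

P_cr ≈ 18.4 kN

I = a⁴/12 = 52.1⁴/12 = 6.140×10^5 mm⁴
I = 6.140×10^5 mm⁴ = 6.140×10^-7 m⁴
Effective length L_e = K·L = 0.7 × 6.93 = 4.851 m
P_cr = π²EI / L_e² = π² × 71.5×10⁹ × 6.140×10^-7 / 4.851² = 1.841×10^4 N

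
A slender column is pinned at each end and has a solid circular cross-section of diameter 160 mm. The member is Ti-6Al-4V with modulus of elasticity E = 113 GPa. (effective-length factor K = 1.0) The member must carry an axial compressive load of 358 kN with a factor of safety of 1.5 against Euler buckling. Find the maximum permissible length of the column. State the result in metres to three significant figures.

L_max ≈ 8.17 m

I = πd⁴/64 = π×160⁴/64 = 3.217×10^7 mm⁴
I = 3.217×10^-5 m⁴
Required critical load P_cr = n·P = 1.5 × 358 = 537.0 kN = 5.370×10^5 N
From P_cr = π²EI/(K·L)²:  L = (1/K)·√(π²EI/P_cr) = (1/1)·√(π²×1.13×10^11×3.217×10^-5/5.370×10^5)
L = 8.17 m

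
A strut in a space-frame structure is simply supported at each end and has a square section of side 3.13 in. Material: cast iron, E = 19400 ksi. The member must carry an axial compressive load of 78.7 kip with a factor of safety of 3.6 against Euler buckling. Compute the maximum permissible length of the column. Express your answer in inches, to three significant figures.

L_max ≈ 73.5 in

I = a⁴/12 = 3.13⁴/12 = 7.998 in⁴
Required critical load P_cr = n·P = 3.6 × 78.7 = 283.3 kip = 2.833×10^5 lb
From P_cr = π²EI/(K·L)²:  L = (1/K)·√(π²EI/P_cr) = (1/1)·√(π²×1.94×10^7×7.998/2.833×10^5)
L = 73.5 in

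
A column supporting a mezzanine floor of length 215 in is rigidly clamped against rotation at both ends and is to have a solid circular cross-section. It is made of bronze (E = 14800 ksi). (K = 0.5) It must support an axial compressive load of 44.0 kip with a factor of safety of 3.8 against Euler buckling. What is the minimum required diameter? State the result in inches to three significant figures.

Required P_cr = n·P = 3.8 × 44.0 = 167.2 kip
L_e = K·L = 0.5 × 215 = 107.5 in
Required I = P_cr·L_e²/(π²E) = 1.672×10^5 × 107.5² / (π² × 1.48×10^7) = 13.23 in⁴
Solid circle: I = πd⁴/64  ⇒  d = (64I/π)^(1/4) = (64×13.23/π)^(1/4) = 4.05 in

d ≈ 4.05 in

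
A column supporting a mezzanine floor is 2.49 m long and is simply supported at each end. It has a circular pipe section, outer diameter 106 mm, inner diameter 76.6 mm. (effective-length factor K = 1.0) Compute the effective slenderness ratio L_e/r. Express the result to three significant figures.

d_o = 106 mm, d_i = 76.6 mm
I = π(d_o⁴ − d_i⁴)/64 = π(106⁴ − 76.60⁴)/64 = 4.507×10^6 mm⁴
A = 4.216×10^3 mm²;  r_min = √(I/A) = √(4.507×10^6/4.216×10^3) = 32.70 mm
L_e = K·L = 1 × 2.49 m = 2.490 m = 2490.0 mm
λ = L_e / r_min = 2490.0 / 32.70 = 76.2

λ ≈ 76.2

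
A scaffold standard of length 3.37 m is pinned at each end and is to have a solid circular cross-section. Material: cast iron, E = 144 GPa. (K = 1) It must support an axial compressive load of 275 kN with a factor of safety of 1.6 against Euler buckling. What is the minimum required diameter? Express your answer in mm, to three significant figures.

Required P_cr = n·P = 1.6 × 275 = 440.0 kN
L_e = K·L = 1 × 3.37 = 3.370 m
Required I = P_cr·L_e²/(π²E) = 4.400×10^5 × 3.370² / (π² × 1.44×10^11) = 3.516×10^-6 m⁴
I_req = 3.516×10^6 mm⁴
Solid circle: I = πd⁴/64  ⇒  d = (64I/π)^(1/4) = (64×3.516×10^6/π)^(1/4) = 92.0 mm

d ≈ 92.0 mm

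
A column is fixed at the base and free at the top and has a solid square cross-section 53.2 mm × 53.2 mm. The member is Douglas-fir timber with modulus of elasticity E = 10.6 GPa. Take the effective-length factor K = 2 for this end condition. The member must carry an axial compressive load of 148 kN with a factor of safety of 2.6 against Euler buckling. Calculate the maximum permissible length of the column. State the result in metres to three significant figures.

I = a⁴/12 = 53.2⁴/12 = 6.675×10^5 mm⁴
I = 6.675×10^-7 m⁴
Required critical load P_cr = n·P = 2.6 × 148 = 384.8 kN = 3.848×10^5 N
From P_cr = π²EI/(K·L)²:  L = (1/K)·√(π²EI/P_cr) = (1/2)·√(π²×1.06×10^10×6.675×10^-7/3.848×10^5)
L = 0.213 m

L_max ≈ 0.213 m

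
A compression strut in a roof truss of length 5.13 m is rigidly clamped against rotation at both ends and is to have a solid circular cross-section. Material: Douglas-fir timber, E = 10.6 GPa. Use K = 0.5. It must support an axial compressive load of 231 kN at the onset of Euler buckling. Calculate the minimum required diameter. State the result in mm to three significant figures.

L_e = K·L = 0.5 × 5.13 = 2.565 m
Required I = P_cr·L_e²/(π²E) = 2.310×10^5 × 2.565² / (π² × 1.06×10^10) = 1.453×10^-5 m⁴
I_req = 1.453×10^7 mm⁴
Solid circle: I = πd⁴/64  ⇒  d = (64I/π)^(1/4) = (64×1.453×10^7/π)^(1/4) = 131 mm

d ≈ 131 mm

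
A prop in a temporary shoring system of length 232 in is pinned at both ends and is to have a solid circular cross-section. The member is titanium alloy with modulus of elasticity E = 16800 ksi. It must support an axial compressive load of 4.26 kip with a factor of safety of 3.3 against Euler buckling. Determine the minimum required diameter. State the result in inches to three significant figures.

Required P_cr = n·P = 3.3 × 4.26 = 14.06 kip
L_e = K·L = 1 × 232 = 232.0 in
Required I = P_cr·L_e²/(π²E) = 1.406×10^4 × 232.0² / (π² × 1.68×10^7) = 4.563 in⁴
Solid circle: I = πd⁴/64  ⇒  d = (64I/π)^(1/4) = (64×4.563/π)^(1/4) = 3.11 in

d ≈ 3.11 in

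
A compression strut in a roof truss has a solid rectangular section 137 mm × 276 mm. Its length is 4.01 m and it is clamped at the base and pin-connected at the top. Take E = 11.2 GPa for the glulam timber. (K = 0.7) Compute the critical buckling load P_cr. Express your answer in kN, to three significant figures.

P_cr ≈ 830 kN

Buckling occurs about the weak axis: I_min = h·b³/12 with b = 137 mm (the shorter side).
I_min = 276×137³/12 = 5.914×10^7 mm⁴
I = 5.914×10^7 mm⁴ = 5.914×10^-5 m⁴
Effective length L_e = K·L = 0.7 × 4.01 = 2.807 m
P_cr = π²EI / L_e² = π² × 11.2×10⁹ × 5.914×10^-5 / 2.807² = 8.297×10^5 N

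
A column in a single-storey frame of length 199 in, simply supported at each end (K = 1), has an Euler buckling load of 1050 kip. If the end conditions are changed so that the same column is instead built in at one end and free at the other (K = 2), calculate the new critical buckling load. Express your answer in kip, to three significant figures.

P_cr ≈ 262 kip

P_cr ∝ 1/K², so P_cr,new = P_cr,old × (K_old/K_new)² = 1050 × (1/2)²
= 1050 × 0.2500 = 262 kip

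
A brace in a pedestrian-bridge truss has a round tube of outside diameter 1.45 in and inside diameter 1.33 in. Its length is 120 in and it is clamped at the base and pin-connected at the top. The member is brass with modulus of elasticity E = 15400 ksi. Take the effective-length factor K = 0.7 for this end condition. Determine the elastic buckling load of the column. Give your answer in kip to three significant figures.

P_cr ≈ 1.37 kip

d_o = 1.45 in, d_i = 1.33 in
I = π(d_o⁴ − d_i⁴)/64 = π(1.45⁴ − 1.330⁴)/64 = 6.340×10^-2 in⁴
Effective length L_e = K·L = 0.7 × 120 = 84.00 in
P_cr = π²EI / L_e² = π² × 15400×10³ × 6.340×10^-2 / 84.00² = 1.366×10^3 lb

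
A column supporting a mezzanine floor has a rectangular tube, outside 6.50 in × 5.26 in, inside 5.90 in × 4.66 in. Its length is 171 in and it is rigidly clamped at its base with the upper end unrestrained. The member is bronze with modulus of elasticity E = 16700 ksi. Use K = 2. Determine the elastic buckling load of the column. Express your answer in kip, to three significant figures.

P_cr ≈ 41.0 kip

Weak-axis I_min = (h_o·b_o³ − h_i·b_i³)/12 with b_o = 5.26, b_i = 4.660 in (shorter outer/inner sides).
I_min = (6.50×5.26³ − 5.900×4.660³)/12 = 29.08 in⁴
Effective length L_e = K·L = 2 × 171 = 342.0 in
P_cr = π²EI / L_e² = π² × 16700×10³ × 29.08 / 342.0² = 4.097×10^4 lb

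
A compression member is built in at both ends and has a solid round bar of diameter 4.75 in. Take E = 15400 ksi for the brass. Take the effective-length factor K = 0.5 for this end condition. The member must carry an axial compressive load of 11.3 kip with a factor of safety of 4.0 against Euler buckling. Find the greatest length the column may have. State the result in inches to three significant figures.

I = πd⁴/64 = π×4.75⁴/64 = 24.99 in⁴
Required critical load P_cr = n·P = 4.0 × 11.3 = 45.20 kip = 4.520×10^4 lb
From P_cr = π²EI/(K·L)²:  L = (1/K)·√(π²EI/P_cr) = (1/0.5)·√(π²×1.54×10^7×24.99/4.520×10^4)
L = 580 in

L_max ≈ 580 in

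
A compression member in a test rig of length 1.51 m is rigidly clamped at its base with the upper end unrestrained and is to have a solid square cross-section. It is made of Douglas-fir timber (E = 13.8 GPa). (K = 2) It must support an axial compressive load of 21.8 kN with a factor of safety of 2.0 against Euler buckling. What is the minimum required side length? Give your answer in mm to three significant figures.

a ≈ 76.9 mm

Required P_cr = n·P = 2.0 × 21.8 = 43.60 kN
L_e = K·L = 2 × 1.51 = 3.020 m
Required I = P_cr·L_e²/(π²E) = 4.360×10^4 × 3.020² / (π² × 1.38×10^10) = 2.920×10^-6 m⁴
I_req = 2.920×10^6 mm⁴
Solid square: I = a⁴/12  ⇒  a = (12I)^(1/4) = (12×2.920×10^6)^(1/4) = 76.9 mm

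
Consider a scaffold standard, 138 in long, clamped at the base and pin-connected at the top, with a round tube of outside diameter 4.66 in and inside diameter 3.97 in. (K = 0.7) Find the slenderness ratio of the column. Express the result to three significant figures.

λ ≈ 63.1

d_o = 4.66 in, d_i = 3.97 in
I = π(d_o⁴ − d_i⁴)/64 = π(4.66⁴ − 3.970⁴)/64 = 10.95 in⁴
A = 4.677 in²;  r_min = √(I/A) = √(10.95/4.677) = 1.530 in
L_e = K·L = 0.7 × 138 = 96.60 in
λ = L_e / r_min = 96.600 / 1.530 = 63.1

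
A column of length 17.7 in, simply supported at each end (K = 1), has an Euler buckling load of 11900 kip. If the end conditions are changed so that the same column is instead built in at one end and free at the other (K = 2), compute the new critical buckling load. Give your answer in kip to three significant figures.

P_cr ≈ 2980 kip

P_cr ∝ 1/K², so P_cr,new = P_cr,old × (K_old/K_new)² = 11900 × (1/2)²
= 11900 × 0.2500 = 2980 kip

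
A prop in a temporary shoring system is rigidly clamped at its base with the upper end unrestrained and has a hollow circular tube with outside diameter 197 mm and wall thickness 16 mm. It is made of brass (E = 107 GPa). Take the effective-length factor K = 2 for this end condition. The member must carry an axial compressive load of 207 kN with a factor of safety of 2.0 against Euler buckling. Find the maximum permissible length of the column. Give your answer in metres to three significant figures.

L_max ≈ 4.89 m

Inner diameter d_i = 197 − 2×16 = 165.0 mm
I = π(d_o⁴ − d_i⁴)/64 = π(197⁴ − 165.0⁴)/64 = 3.755×10^7 mm⁴
I = 3.755×10^-5 m⁴
Required critical load P_cr = n·P = 2.0 × 207 = 414.0 kN = 4.140×10^5 N
From P_cr = π²EI/(K·L)²:  L = (1/K)·√(π²EI/P_cr) = (1/2)·√(π²×1.07×10^11×3.755×10^-5/4.140×10^5)
L = 4.89 m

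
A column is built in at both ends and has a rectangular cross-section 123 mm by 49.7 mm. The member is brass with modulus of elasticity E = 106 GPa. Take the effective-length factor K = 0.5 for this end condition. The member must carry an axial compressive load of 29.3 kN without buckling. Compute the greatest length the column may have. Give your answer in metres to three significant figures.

L_max ≈ 13.4 m

Buckling occurs about the weak axis: I_min = h·b³/12 with b = 49.7 mm (the shorter side).
I_min = 123×49.7³/12 = 1.258×10^6 mm⁴
I = 1.258×10^-6 m⁴
At the buckling limit P_cr = P = 2.930×10^4 N
From P_cr = π²EI/(K·L)²:  L = (1/K)·√(π²EI/P_cr) = (1/0.5)·√(π²×1.06×10^11×1.258×10^-6/2.930×10^4)
L = 13.4 m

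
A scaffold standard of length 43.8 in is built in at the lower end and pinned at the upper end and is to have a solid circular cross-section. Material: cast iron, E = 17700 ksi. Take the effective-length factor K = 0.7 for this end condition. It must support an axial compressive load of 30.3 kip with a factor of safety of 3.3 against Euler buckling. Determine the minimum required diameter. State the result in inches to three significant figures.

d ≈ 1.82 in

Required P_cr = n·P = 3.3 × 30.3 = 99.99 kip
L_e = K·L = 0.7 × 43.8 = 30.66 in
Required I = P_cr·L_e²/(π²E) = 9.999×10^4 × 30.66² / (π² × 1.77×10^7) = 0.5381 in⁴
Solid circle: I = πd⁴/64  ⇒  d = (64I/π)^(1/4) = (64×0.5381/π)^(1/4) = 1.82 in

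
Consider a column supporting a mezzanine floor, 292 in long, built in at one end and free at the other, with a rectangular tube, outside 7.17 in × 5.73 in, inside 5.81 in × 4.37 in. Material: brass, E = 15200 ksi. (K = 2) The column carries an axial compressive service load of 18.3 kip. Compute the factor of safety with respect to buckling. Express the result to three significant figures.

Weak-axis I_min = (h_o·b_o³ − h_i·b_i³)/12 with b_o = 5.73, b_i = 4.370 in (shorter outer/inner sides).
I_min = (7.17×5.73³ − 5.810×4.370³)/12 = 72.00 in⁴
Effective length L_e = K·L = 2 × 292 = 584.0 in
P_cr = π²EI / L_e² = π² × 15200×10³ × 72.00 / 584.0² = 3.167×10^4 lb
Factor of safety n = P_cr / P = 31.672 / 18.3 = 1.73

n ≈ 1.73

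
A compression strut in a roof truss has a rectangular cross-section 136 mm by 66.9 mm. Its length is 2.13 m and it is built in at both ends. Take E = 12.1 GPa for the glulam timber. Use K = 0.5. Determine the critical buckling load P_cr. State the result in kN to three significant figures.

P_cr ≈ 357 kN

Buckling occurs about the weak axis: I_min = h·b³/12 with b = 66.9 mm (the shorter side).
I_min = 136×66.9³/12 = 3.393×10^6 mm⁴
I = 3.393×10^6 mm⁴ = 3.393×10^-6 m⁴
Effective length L_e = K·L = 0.5 × 2.13 = 1.065 m
P_cr = π²EI / L_e² = π² × 12.1×10⁹ × 3.393×10^-6 / 1.065² = 3.573×10^5 N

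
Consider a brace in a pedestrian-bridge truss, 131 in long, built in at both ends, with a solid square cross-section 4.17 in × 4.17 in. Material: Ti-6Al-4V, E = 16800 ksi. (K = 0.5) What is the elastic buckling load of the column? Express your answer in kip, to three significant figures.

P_cr ≈ 974 kip

I = a⁴/12 = 4.17⁴/12 = 25.20 in⁴
Effective length L_e = K·L = 0.5 × 131 = 65.50 in
P_cr = π²EI / L_e² = π² × 16800×10³ × 25.20 / 65.50² = 9.738×10^5 lb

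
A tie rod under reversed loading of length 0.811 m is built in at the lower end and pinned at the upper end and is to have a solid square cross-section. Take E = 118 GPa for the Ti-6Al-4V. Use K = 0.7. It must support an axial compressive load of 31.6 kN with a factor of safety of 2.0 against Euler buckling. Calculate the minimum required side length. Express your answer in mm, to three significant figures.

a ≈ 21.4 mm

Required P_cr = n·P = 2.0 × 31.6 = 63.20 kN
L_e = K·L = 0.7 × 0.811 = 0.5677 m
Required I = P_cr·L_e²/(π²E) = 6.320×10^4 × 0.5677² / (π² × 1.18×10^11) = 1.749×10^-8 m⁴
I_req = 1.749×10^4 mm⁴
Solid square: I = a⁴/12  ⇒  a = (12I)^(1/4) = (12×1.749×10^4)^(1/4) = 21.4 mm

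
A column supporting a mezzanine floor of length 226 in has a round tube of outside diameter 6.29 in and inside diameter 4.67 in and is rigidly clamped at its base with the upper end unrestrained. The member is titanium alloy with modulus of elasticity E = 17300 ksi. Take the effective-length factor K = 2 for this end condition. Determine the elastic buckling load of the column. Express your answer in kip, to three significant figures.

d_o = 6.29 in, d_i = 4.67 in
I = π(d_o⁴ − d_i⁴)/64 = π(6.29⁴ − 4.670⁴)/64 = 53.49 in⁴
Effective length L_e = K·L = 2 × 226 = 452.0 in
P_cr = π²EI / L_e² = π² × 17300×10³ × 53.49 / 452.0² = 4.470×10^4 lb

P_cr ≈ 44.7 kip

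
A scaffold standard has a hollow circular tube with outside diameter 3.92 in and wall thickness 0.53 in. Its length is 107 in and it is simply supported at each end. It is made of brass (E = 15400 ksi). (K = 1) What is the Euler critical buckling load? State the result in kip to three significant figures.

P_cr ≈ 110 kip

Inner diameter d_i = 3.92 − 2×0.53 = 2.860 in
I = π(d_o⁴ − d_i⁴)/64 = π(3.92⁴ − 2.860⁴)/64 = 8.307 in⁴
Effective length L_e = K·L = 1 × 107 = 107.0 in
P_cr = π²EI / L_e² = π² × 15400×10³ × 8.307 / 107.0² = 1.103×10^5 lb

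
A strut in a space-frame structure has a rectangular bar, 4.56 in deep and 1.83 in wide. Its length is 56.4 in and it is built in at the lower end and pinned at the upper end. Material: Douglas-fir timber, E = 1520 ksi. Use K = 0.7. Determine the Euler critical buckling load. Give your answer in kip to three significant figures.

P_cr ≈ 22.4 kip

Buckling occurs about the weak axis: I_min = h·b³/12 with b = 1.83 in (the shorter side).
I_min = 4.56×1.83³/12 = 2.329 in⁴
Effective length L_e = K·L = 0.7 × 56.4 = 39.48 in
P_cr = π²EI / L_e² = π² × 1520×10³ × 2.329 / 39.48² = 2.241×10^4 lb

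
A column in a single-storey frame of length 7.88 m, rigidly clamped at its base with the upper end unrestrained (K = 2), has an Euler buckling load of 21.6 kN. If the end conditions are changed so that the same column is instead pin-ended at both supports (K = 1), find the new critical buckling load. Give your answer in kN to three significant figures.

P_cr ∝ 1/K², so P_cr,new = P_cr,old × (K_old/K_new)² = 21.6 × (2/1)²
= 21.6 × 4.000 = 86.4 kN

P_cr ≈ 86.4 kN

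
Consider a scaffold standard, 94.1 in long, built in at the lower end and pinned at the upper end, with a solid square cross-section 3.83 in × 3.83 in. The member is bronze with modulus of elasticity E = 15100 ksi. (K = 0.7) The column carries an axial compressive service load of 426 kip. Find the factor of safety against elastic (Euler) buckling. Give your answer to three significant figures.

I = a⁴/12 = 3.83⁴/12 = 17.93 in⁴
Effective length L_e = K·L = 0.7 × 94.1 = 65.87 in
P_cr = π²EI / L_e² = π² × 15100×10³ × 17.93 / 65.87² = 6.159×10^5 lb
Factor of safety n = P_cr / P = 615.91 / 426 = 1.45

n ≈ 1.45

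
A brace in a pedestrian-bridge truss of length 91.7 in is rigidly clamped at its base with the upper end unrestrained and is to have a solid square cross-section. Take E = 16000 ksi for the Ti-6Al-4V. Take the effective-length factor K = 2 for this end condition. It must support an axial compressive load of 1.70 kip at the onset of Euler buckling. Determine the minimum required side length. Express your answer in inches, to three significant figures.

L_e = K·L = 2 × 91.7 = 183.4 in
Required I = P_cr·L_e²/(π²E) = 1.700×10^3 × 183.4² / (π² × 1.60×10^7) = 0.3621 in⁴
Solid square: I = a⁴/12  ⇒  a = (12I)^(1/4) = (12×0.3621)^(1/4) = 1.44 in

a ≈ 1.44 in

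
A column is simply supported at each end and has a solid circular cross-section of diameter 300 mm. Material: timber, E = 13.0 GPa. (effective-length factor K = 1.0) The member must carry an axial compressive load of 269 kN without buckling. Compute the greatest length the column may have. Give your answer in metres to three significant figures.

I = πd⁴/64 = π×300⁴/64 = 3.976×10^8 mm⁴
I = 3.976×10^-4 m⁴
At the buckling limit P_cr = P = 2.690×10^5 N
From P_cr = π²EI/(K·L)²:  L = (1/K)·√(π²EI/P_cr) = (1/1)·√(π²×1.30×10^10×3.976×10^-4/2.690×10^5)
L = 13.8 m

L_max ≈ 13.8 m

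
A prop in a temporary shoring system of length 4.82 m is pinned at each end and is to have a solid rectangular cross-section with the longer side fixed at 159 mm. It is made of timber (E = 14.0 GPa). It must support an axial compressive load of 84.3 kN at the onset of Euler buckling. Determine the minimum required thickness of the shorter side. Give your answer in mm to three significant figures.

L_e = K·L = 1 × 4.82 = 4.820 m
Required I = P_cr·L_e²/(π²E) = 8.430×10^4 × 4.820² / (π² × 1.40×10^10) = 1.417×10^-5 m⁴
I_req = 1.417×10^7 mm⁴
Rectangle, weak axis: I_min = h·b³/12 with h = 159 mm fixed  ⇒  b = (12I/h)^(1/3) = 102 mm

b ≈ 102 mm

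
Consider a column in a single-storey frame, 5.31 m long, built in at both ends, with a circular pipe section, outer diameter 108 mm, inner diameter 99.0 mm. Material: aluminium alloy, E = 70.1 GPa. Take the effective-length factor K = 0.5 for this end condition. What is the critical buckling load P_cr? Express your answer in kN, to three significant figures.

d_o = 108 mm, d_i = 99.0 mm
I = π(d_o⁴ − d_i⁴)/64 = π(108⁴ − 99.00⁴)/64 = 1.963×10^6 mm⁴
I = 1.963×10^6 mm⁴ = 1.963×10^-6 m⁴
Effective length L_e = K·L = 0.5 × 5.31 = 2.655 m
P_cr = π²EI / L_e² = π² × 70.1×10⁹ × 1.963×10^-6 / 2.655² = 1.927×10^5 N

P_cr ≈ 193 kN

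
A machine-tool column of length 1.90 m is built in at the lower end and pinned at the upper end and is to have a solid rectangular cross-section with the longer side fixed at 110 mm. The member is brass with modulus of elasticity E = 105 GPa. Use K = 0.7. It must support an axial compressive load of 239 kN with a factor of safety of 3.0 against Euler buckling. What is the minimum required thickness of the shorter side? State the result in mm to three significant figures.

Required P_cr = n·P = 3.0 × 239 = 717.0 kN
L_e = K·L = 0.7 × 1.90 = 1.330 m
Required I = P_cr·L_e²/(π²E) = 7.170×10^5 × 1.330² / (π² × 1.05×10^11) = 1.224×10^-6 m⁴
I_req = 1.224×10^6 mm⁴
Rectangle, weak axis: I_min = h·b³/12 with h = 110 mm fixed  ⇒  b = (12I/h)^(1/3) = 51.1 mm

b ≈ 51.1 mm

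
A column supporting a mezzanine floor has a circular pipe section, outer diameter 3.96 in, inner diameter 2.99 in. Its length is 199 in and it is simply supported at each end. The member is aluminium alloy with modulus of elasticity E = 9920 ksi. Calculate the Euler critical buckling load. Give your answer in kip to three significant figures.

d_o = 3.96 in, d_i = 2.99 in
I = π(d_o⁴ − d_i⁴)/64 = π(3.96⁴ − 2.990⁴)/64 = 8.148 in⁴
Effective length L_e = K·L = 1 × 199 = 199.0 in
P_cr = π²EI / L_e² = π² × 9920×10³ × 8.148 / 199.0² = 2.014×10^4 lb

P_cr ≈ 20.1 kip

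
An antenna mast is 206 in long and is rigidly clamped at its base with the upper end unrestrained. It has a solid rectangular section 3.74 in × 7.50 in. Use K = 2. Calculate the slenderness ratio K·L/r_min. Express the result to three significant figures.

For a rectangle r_min = b/√12 = 3.74/√12 = 1.080 in
L_e = K·L = 2 × 206 = 412.0 in
λ = L_e / r_min = 412.00 / 1.080 = 382

λ ≈ 382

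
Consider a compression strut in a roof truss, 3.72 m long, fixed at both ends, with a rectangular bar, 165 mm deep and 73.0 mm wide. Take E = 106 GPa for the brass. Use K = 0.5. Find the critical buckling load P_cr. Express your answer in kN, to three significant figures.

P_cr ≈ 1620 kN

Buckling occurs about the weak axis: I_min = h·b³/12 with b = 73.0 mm (the shorter side).
I_min = 165×73.0³/12 = 5.349×10^6 mm⁴
I = 5.349×10^6 mm⁴ = 5.349×10^-6 m⁴
Effective length L_e = K·L = 0.5 × 3.72 = 1.860 m
P_cr = π²EI / L_e² = π² × 106×10⁹ × 5.349×10^-6 / 1.860² = 1.618×10^6 N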